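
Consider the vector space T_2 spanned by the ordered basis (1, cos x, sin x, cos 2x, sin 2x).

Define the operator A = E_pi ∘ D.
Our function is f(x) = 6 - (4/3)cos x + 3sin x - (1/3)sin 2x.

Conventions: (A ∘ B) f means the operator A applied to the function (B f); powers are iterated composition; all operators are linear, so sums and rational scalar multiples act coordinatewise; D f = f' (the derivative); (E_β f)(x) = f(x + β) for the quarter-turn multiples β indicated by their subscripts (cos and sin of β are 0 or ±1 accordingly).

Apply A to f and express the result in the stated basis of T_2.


D f = 3cos x + (4/3)sin x - (2/3)cos 2x
E_pi D f = -3cos x - (4/3)sin x - (2/3)cos 2x

g(x) = -3cos x - (4/3)sin x - (2/3)cos 2x


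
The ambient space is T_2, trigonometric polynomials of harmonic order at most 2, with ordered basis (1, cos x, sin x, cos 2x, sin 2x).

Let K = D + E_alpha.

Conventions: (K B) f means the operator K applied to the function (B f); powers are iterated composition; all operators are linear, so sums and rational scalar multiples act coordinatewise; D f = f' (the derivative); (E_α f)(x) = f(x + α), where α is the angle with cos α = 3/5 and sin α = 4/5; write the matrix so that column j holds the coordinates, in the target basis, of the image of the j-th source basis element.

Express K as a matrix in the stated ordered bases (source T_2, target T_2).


the matrix is [[1, 0, 0, 0, 0]; [0, 3/5, 9/5, 0, 0]; [0, -9/5, 3/5, 0, 0]; [0, 0, 0, -7/25, 74/25]; [0, 0, 0, -74/25, -7/25]] (rows listed top to bottom)

image of 1: 1
image of cos x: (3/5)cos x - (9/5)sin x
image of sin x: (9/5)cos x + (3/5)sin x
image of cos 2x: -(7/25)cos 2x - (74/25)sin 2x
image of sin 2x: (74/25)cos 2x - (7/25)sin 2x
each image's coordinates form column j of the matrix


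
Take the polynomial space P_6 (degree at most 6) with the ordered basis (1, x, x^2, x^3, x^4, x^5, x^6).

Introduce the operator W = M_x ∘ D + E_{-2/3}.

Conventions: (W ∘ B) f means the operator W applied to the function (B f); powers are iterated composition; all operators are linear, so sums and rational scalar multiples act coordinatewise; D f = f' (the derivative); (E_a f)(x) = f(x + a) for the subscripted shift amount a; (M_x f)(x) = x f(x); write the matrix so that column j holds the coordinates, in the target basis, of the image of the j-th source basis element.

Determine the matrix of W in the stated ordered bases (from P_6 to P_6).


the matrix is [[1, -2/3, 4/9, -8/27, 16/81, -32/243, 64/729]; [0, 2, -4/3, 4/3, -32/27, 80/81, -64/81]; [0, 0, 3, -2, 8/3, -80/27, 80/27]; [0, 0, 0, 4, -8/3, 40/9, -160/27]; [0, 0, 0, 0, 5, -10/3, 20/3]; [0, 0, 0, 0, 0, 6, -4]; [0, 0, 0, 0, 0, 0, 7]] (rows listed top to bottom)

image of 1: 1
image of x: 2x - 2/3
image of x^2: 3x^2 - (4/3)x + 4/9
image of x^3: 4x^3 - 2x^2 + (4/3)x - 8/27
image of x^4: 5x^4 - (8/3)x^3 + (8/3)x^2 - (32/27)x + 16/81
image of x^5: 6x^5 - (10/3)x^4 + (40/9)x^3 - (80/27)x^2 + (80/81)x - 32/243
image of x^6: 7x^6 - 4x^5 + (20/3)x^4 - (160/27)x^3 + (80/27)x^2 - (64/81)x + 64/729
each image's coordinates form column j of the matrix


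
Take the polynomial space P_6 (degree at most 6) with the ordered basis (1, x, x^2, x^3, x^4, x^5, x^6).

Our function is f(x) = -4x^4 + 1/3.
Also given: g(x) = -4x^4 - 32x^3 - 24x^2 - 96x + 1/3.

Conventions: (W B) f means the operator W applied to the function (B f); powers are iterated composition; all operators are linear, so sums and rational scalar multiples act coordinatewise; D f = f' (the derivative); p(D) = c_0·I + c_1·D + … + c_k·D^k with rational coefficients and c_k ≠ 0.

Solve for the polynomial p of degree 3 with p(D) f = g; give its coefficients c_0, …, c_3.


D^0 f = -4x^4 + 1/3
D^1 f = -16x^3
D^2 f = -48x^2
D^3 f = -96x
matching coefficients of g against c_0 f + c_1 Df + … from the top degree down determines the c_i
solution: c_0 = 1, c_1 = 2, c_2 = 1/2, c_3 = 1

p(D) = I + 2·D + (1/2)·D^2 + D^3, i.e. c_0 = 1, c_1 = 2, c_2 = 1/2, c_3 = 1


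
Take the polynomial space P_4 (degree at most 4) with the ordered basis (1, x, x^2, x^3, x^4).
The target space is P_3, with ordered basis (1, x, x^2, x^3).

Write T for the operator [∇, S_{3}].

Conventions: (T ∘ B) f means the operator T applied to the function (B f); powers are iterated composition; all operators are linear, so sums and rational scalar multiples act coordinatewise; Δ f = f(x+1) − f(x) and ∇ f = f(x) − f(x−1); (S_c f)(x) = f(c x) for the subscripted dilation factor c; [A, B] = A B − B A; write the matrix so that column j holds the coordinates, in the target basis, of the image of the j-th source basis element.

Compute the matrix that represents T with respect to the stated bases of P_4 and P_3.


the matrix is [[0, 2, -8, 26, -80]; [0, 0, 12, -72, 312]; [0, 0, 0, 54, -432]; [0, 0, 0, 0, 216]] (rows listed top to bottom)

image of 1: 0
image of x: 2
image of x^2: 12x - 8
image of x^3: 54x^2 - 72x + 26
image of x^4: 216x^3 - 432x^2 + 312x - 80
each image's coordinates form column j of the matrix


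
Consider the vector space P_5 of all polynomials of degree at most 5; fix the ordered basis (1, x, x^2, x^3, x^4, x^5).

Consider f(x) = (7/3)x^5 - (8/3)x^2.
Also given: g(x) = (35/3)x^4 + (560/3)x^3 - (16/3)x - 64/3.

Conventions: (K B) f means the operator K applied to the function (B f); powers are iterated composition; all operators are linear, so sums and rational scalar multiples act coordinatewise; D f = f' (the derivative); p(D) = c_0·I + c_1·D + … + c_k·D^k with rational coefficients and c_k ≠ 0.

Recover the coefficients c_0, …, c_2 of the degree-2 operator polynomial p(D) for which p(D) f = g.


c_0 = 0, c_1 = 1, c_2 = 4

D^0 f = (7/3)x^5 - (8/3)x^2
D^1 f = (35/3)x^4 - (16/3)x
D^2 f = (140/3)x^3 - 16/3
matching coefficients of g against c_0 f + c_1 Df + … from the top degree down determines the c_i
solution: c_0 = 0, c_1 = 1, c_2 = 4


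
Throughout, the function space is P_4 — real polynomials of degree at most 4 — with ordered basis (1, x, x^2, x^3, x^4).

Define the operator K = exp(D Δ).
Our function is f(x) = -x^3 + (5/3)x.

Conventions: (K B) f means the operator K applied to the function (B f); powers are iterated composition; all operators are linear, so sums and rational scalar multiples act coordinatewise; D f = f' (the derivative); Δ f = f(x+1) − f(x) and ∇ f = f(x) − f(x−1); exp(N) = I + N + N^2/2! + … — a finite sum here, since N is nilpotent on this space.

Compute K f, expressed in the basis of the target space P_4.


order-1 term: -6x - 3
the series for exp(D Δ) f terminates at order 1
exp(D Δ) f = -x^3 - (13/3)x - 3

the image equals g(x) = -x^3 - (13/3)x - 3


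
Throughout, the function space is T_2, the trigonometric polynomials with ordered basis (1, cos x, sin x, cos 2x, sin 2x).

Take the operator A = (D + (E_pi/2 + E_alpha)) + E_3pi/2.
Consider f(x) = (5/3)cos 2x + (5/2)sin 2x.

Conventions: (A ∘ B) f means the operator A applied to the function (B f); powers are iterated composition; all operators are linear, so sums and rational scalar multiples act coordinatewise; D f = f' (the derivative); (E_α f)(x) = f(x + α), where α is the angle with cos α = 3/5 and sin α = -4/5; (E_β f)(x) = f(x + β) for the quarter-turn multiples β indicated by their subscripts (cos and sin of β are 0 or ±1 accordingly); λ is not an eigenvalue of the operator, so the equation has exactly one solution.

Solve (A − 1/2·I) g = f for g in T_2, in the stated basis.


g(x) = -(2170/2643)cos 2x - (1565/2643)sin 2x

write g with unknown coordinates in the stated basis and equate coefficients in (A − 1/2·I) g = f
solving from the highest basis element down gives g = -(2170/2643)cos 2x - (1565/2643)sin 2x
check: A g = (3320/2643)cos 2x + (5825/2643)sin 2x
so A g − 1/2·g = (5/3)cos 2x + (5/2)sin 2x = f ✓


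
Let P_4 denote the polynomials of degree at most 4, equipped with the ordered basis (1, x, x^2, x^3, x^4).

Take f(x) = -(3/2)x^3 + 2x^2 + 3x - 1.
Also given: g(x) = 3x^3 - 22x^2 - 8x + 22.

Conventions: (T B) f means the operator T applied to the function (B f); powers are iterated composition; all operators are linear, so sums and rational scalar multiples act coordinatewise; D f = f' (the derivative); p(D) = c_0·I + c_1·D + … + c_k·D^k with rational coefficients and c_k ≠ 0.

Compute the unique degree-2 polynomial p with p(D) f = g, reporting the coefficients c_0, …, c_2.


c_0 = -2, c_1 = 4, c_2 = 2

D^0 f = -(3/2)x^3 + 2x^2 + 3x - 1
D^1 f = -(9/2)x^2 + 4x + 3
D^2 f = -9x + 4
matching coefficients of g against c_0 f + c_1 Df + … from the top degree down determines the c_i
solution: c_0 = -2, c_1 = 4, c_2 = 2


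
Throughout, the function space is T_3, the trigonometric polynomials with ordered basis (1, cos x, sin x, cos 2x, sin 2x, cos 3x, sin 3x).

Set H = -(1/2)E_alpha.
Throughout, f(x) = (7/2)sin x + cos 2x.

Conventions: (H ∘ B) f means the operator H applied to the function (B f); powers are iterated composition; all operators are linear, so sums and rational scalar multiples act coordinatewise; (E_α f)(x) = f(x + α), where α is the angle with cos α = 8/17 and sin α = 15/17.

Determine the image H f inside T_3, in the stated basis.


the result is g(x) = -(105/68)cos x - (14/17)sin x + (161/578)cos 2x + (120/289)sin 2x

E_alpha f = (105/34)cos x + (28/17)sin x - (161/289)cos 2x - (240/289)sin 2x
(-(1/2)E_alpha) f = -(105/68)cos x - (14/17)sin x + (161/578)cos 2x + (120/289)sin 2x


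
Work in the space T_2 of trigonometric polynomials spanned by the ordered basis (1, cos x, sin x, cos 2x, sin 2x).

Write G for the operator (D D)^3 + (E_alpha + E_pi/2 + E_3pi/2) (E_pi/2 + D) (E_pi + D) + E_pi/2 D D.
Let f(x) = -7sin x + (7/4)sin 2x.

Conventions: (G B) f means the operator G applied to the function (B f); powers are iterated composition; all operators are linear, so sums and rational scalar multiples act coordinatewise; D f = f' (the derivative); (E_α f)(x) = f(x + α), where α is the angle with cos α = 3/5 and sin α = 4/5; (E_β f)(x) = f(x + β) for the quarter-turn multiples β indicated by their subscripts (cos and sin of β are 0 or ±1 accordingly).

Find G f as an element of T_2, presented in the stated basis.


g(x) = (133/5)cos x + (21/5)sin x - (42/5)cos 2x - (1701/20)sin 2x

D f = -7cos x + (7/2)cos 2x
D D f = 7sin x - 7sin 2x
D (D D) f = 7cos x - 14cos 2x
D D (D D) f = -7sin x + 28sin 2x
D (D D) (D D) f = -7cos x + 56cos 2x
D D (D D) (D D) f = 7sin x - 112sin 2x
E_pi f = 7sin x + (7/4)sin 2x
D f = -7cos x + (7/2)cos 2x
(E_pi + D) f = -7cos x + 7sin x + (7/2)cos 2x + (7/4)sin 2x
E_pi/2 (E_pi + D) f = 7cos x + 7sin x - (7/2)cos 2x - (7/4)sin 2x
D (E_pi + D) f = 7cos x + 7sin x + (7/2)cos 2x - 7sin 2x
(E_pi/2 + D) (E_pi + D) f = 14cos x + 14sin x - (35/4)sin 2x
E_alpha (E_pi/2 + D) (E_pi + D) f = (98/5)cos x - (14/5)sin x - (42/5)cos 2x + (49/20)sin 2x
E_pi/2 (E_pi/2 + D) (E_pi + D) f = 14cos x - 14sin x + (35/4)sin 2x
E_3pi/2 (E_pi/2 + D) (E_pi + D) f = -14cos x + 14sin x + (35/4)sin 2x
(E_alpha + E_pi/2 + E_3pi/2) (E_pi/2 + D) (E_pi + D) f = (98/5)cos x - (14/5)sin x - (42/5)cos 2x + (399/20)sin 2x
D f = -7cos x + (7/2)cos 2x
D D f = 7sin x - 7sin 2x
E_pi/2 D D f = 7cos x + 7sin 2x
((D D)^3 + (E_alpha + E_pi/2 + E_3pi/2) (E_pi/2 + D) (E_pi + D) + E_pi/2 D D) f = (133/5)cos x + (21/5)sin x - (42/5)cos 2x - (1701/20)sin 2x


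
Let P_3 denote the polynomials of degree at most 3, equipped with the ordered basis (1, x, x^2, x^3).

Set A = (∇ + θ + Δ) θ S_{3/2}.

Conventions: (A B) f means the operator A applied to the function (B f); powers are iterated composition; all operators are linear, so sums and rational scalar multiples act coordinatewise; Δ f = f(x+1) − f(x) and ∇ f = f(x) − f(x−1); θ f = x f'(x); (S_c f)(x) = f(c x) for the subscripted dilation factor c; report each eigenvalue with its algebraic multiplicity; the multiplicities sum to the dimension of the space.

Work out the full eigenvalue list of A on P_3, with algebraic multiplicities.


λ = 0 (multiplicity 1), λ = 3/2 (multiplicity 1), λ = 9 (multiplicity 1), λ = 243/8 (multiplicity 1)

image of 1: 0
image of x: (3/2)x + 3
image of x^2: 9x^2 + 18x
image of x^3: (243/8)x^3 + (243/4)x^2 + 81/4
the matrix is upper triangular; its diagonal is (0, 3/2, 9, 243/8)
for a triangular matrix the eigenvalues are the diagonal entries, with algebraic multiplicity their repetition count


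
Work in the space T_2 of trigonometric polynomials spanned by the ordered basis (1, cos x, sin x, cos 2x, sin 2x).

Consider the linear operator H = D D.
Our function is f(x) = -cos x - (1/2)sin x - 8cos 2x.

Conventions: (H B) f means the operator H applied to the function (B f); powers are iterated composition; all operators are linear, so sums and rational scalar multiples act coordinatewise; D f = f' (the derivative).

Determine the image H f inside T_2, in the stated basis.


D f = -(1/2)cos x + sin x + 16sin 2x
D D f = cos x + (1/2)sin x + 32cos 2x

g(x) = cos x + (1/2)sin x + 32cos 2x


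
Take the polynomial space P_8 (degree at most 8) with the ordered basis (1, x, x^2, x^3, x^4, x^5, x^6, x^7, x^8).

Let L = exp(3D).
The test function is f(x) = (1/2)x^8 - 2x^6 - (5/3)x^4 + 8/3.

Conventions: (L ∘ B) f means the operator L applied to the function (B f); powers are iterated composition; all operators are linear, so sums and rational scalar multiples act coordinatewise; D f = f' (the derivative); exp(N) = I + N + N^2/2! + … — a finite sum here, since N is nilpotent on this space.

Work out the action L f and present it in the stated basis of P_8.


order-1 term: 12x^7 - 36x^5 - 20x^3
order-2 term: 126x^6 - 270x^4 - 90x^2
order-3 term: 756x^5 - 1080x^3 - 180x
order-4 term: 2835x^4 - 2430x^2 - 135
order-5 term: 6804x^3 - 2916x
order-6 term: 10206x^2 - 1458
order-7 term: 8748x
order-8 term: 6561/2
the series for exp(3D) f terminates at order 8
exp(3D) f = (1/2)x^8 + 12x^7 + 124x^6 + 720x^5 + (7690/3)x^4 + 5704x^3 + 7686x^2 + 5652x + 10141/6

the image equals g(x) = (1/2)x^8 + 12x^7 + 124x^6 + 720x^5 + (7690/3)x^4 + 5704x^3 + 7686x^2 + 5652x + 10141/6


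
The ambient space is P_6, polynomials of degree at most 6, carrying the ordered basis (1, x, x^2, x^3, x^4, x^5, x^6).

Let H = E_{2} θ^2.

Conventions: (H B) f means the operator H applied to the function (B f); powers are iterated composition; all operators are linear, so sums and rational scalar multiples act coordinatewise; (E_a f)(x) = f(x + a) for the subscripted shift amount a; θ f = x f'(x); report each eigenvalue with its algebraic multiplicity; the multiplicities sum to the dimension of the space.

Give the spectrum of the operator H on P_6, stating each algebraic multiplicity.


image of 1: 0
image of x: x + 2
image of x^2: 4x^2 + 16x + 16
image of x^3: 9x^3 + 54x^2 + 108x + 72
image of x^4: 16x^4 + 128x^3 + 384x^2 + 512x + 256
image of x^5: 25x^5 + 250x^4 + 1000x^3 + 2000x^2 + 2000x + 800
image of x^6: 36x^6 + 432x^5 + 2160x^4 + 5760x^3 + 8640x^2 + 6912x + 2304
the matrix is upper triangular; its diagonal is (0, 1, 4, 9, 16, 25, 36)
for a triangular matrix the eigenvalues are the diagonal entries, with algebraic multiplicity their repetition count

λ = 0 (multiplicity 1), λ = 1 (multiplicity 1), λ = 4 (multiplicity 1), λ = 9 (multiplicity 1), λ = 16 (multiplicity 1), λ = 25 (multiplicity 1), λ = 36 (multiplicity 1)


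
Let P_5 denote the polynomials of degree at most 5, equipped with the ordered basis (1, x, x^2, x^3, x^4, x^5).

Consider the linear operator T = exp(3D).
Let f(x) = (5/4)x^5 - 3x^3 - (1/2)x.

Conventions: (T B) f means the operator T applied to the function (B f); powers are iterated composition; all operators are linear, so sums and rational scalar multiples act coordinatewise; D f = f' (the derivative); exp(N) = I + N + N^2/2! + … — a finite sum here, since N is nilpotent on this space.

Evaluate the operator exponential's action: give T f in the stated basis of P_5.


order-1 term: (75/4)x^4 - 27x^2 - 3/2
order-2 term: (225/2)x^3 - 81x
order-3 term: (675/2)x^2 - 81
order-4 term: (2025/4)x
order-5 term: 1215/4
the series for exp(3D) f terminates at order 5
exp(3D) f = (5/4)x^5 + (75/4)x^4 + (219/2)x^3 + (621/2)x^2 + (1699/4)x + 885/4

the result is g(x) = (5/4)x^5 + (75/4)x^4 + (219/2)x^3 + (621/2)x^2 + (1699/4)x + 885/4


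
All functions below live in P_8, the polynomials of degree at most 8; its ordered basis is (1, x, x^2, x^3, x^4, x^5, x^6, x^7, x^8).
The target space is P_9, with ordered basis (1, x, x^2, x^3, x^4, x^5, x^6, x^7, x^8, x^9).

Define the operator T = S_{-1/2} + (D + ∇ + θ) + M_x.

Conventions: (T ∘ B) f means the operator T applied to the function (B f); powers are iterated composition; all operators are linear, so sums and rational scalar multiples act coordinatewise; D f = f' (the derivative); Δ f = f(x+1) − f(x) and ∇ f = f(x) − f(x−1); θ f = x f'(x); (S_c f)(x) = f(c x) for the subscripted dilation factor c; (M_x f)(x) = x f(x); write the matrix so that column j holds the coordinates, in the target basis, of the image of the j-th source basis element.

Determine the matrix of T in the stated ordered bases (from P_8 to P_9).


image of 1: x + 1
image of x: x^2 + (1/2)x + 2
image of x^2: x^3 + (9/4)x^2 + 4x - 1
image of x^3: x^4 + (23/8)x^3 + 6x^2 - 3x + 1
image of x^4: x^5 + (65/16)x^4 + 8x^3 - 6x^2 + 4x - 1
image of x^5: x^6 + (159/32)x^5 + 10x^4 - 10x^3 + 10x^2 - 5x + 1
image of x^6: x^7 + (385/64)x^6 + 12x^5 - 15x^4 + 20x^3 - 15x^2 + 6x - 1
image of x^7: x^8 + (895/128)x^7 + 14x^6 - 21x^5 + 35x^4 - 35x^3 + 21x^2 - 7x + 1
image of x^8: x^9 + (2049/256)x^8 + 16x^7 - 28x^6 + 56x^5 - 70x^4 + 56x^3 - 28x^2 + 8x - 1
each image's coordinates form column j of the matrix

the matrix is [[1, 2, -1, 1, -1, 1, -1, 1, -1]; [1, 1/2, 4, -3, 4, -5, 6, -7, 8]; [0, 1, 9/4, 6, -6, 10, -15, 21, -28]; [0, 0, 1, 23/8, 8, -10, 20, -35, 56]; [0, 0, 0, 1, 65/16, 10, -15, 35, -70]; [0, 0, 0, 0, 1, 159/32, 12, -21, 56]; [0, 0, 0, 0, 0, 1, 385/64, 14, -28]; [0, 0, 0, 0, 0, 0, 1, 895/128, 16]; [0, 0, 0, 0, 0, 0, 0, 1, 2049/256]; [0, 0, 0, 0, 0, 0, 0, 0, 1]] (rows listed top to bottom)


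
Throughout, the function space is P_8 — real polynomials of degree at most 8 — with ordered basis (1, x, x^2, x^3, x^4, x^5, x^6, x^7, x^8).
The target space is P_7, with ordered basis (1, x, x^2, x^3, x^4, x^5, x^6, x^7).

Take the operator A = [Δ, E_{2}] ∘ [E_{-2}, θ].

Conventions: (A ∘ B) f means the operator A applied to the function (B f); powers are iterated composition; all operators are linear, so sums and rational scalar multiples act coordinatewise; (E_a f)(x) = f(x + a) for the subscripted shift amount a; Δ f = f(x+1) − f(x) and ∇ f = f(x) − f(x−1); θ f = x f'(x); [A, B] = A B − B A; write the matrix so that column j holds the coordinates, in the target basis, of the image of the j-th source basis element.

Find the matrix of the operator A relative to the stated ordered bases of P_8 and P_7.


the matrix is [[0, 0, 0, 0, 0, 0, 0, 0, 0]; [0, 0, 0, 0, 0, 0, 0, 0, 0]; [0, 0, 0, 0, 0, 0, 0, 0, 0]; [0, 0, 0, 0, 0, 0, 0, 0, 0]; [0, 0, 0, 0, 0, 0, 0, 0, 0]; [0, 0, 0, 0, 0, 0, 0, 0, 0]; [0, 0, 0, 0, 0, 0, 0, 0, 0]; [0, 0, 0, 0, 0, 0, 0, 0, 0]] (rows listed top to bottom)

image of 1: 0
image of x: 0
image of x^2: 0
image of x^3: 0
image of x^4: 0
image of x^5: 0
image of x^6: 0
image of x^7: 0
image of x^8: 0
each image's coordinates form column j of the matrix


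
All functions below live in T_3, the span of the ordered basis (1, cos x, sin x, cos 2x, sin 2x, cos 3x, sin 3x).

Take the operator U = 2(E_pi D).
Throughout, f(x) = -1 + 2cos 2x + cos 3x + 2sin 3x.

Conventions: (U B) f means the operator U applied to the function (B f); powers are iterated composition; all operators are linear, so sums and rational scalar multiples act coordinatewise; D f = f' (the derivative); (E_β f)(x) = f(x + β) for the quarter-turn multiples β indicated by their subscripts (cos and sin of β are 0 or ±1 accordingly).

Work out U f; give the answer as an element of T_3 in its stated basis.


D f = -4sin 2x + 6cos 3x - 3sin 3x
E_pi D f = -4sin 2x - 6cos 3x + 3sin 3x
(2(E_pi D)) f = -8sin 2x - 12cos 3x + 6sin 3x

the image equals g(x) = -8sin 2x - 12cos 3x + 6sin 3x


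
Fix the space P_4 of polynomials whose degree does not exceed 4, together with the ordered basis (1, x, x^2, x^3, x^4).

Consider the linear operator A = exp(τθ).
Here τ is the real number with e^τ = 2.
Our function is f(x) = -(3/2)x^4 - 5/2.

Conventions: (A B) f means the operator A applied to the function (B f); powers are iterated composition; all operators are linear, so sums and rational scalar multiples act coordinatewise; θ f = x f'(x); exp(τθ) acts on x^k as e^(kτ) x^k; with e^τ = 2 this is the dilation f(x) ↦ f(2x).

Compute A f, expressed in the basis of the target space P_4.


exp(τθ) x^k = e^(kτ) x^k; with e^τ = 2 this sends x^k to 2^k x^k
x^4 ↦ 16 x^4
applying this coordinatewise to f: exp(τθ) f = -24x^4 - 5/2

g(x) = -24x^4 - 5/2


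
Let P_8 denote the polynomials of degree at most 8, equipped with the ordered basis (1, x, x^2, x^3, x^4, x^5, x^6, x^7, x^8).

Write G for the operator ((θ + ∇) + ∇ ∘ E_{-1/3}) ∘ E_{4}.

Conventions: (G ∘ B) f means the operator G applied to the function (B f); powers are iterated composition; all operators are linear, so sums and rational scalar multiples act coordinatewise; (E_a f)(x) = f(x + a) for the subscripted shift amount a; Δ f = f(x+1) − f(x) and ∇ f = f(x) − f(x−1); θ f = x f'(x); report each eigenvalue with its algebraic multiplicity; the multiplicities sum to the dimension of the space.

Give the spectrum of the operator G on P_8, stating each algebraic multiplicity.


λ = 0 (multiplicity 1), λ = 1 (multiplicity 1), λ = 2 (multiplicity 1), λ = 3 (multiplicity 1), λ = 4 (multiplicity 1), λ = 5 (multiplicity 1), λ = 6 (multiplicity 1), λ = 7 (multiplicity 1), λ = 8 (multiplicity 1)

image of 1: 0
image of x: x + 2
image of x^2: 2x^2 + 12x + 40/3
image of x^3: 3x^3 + 30x^2 + 88x + 202/3
image of x^4: 4x^4 + 56x^3 + 272x^2 + (1576/3)x + 8240/27
image of x^5: 5x^5 + 90x^4 + (1840/3)x^3 + (5860/3)x^2 + (75760/27)x + 106022/81
image of x^6: 6x^6 + 132x^5 + 1160x^4 + (15560/3)x^3 + (110320/9)x^2 + (377932/27)x + 440440/81
image of x^7: 7x^7 + 182x^6 + 1960x^5 + (33950/3)x^4 + (1014160/27)x^3 + (1903370/27)x^2 + (5405512/81)x + 16146286/729
image of x^8: 8x^8 + 240x^7 + (9184/3)x^6 + (65072/3)x^5 + (2512160/27)x^4 + (19871824/81)x^3 + (30911776/81)x^2 + (224721776/729)x + 194838880/2187
the matrix is upper triangular; its diagonal is (0, 1, 2, 3, 4, 5, 6, 7, 8)
for a triangular matrix the eigenvalues are the diagonal entries, with algebraic multiplicity their repetition count


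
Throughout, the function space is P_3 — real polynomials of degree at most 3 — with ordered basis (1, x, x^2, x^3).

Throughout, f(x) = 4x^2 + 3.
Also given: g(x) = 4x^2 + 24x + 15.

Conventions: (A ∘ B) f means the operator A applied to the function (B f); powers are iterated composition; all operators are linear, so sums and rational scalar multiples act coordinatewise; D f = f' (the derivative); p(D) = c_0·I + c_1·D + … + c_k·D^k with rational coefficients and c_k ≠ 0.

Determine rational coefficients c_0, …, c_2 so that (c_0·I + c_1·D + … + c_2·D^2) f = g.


c_0 = 1, c_1 = 3, c_2 = 3/2

D^0 f = 4x^2 + 3
D^1 f = 8x
D^2 f = 8
matching coefficients of g against c_0 f + c_1 Df + … from the top degree down determines the c_i
solution: c_0 = 1, c_1 = 3, c_2 = 3/2


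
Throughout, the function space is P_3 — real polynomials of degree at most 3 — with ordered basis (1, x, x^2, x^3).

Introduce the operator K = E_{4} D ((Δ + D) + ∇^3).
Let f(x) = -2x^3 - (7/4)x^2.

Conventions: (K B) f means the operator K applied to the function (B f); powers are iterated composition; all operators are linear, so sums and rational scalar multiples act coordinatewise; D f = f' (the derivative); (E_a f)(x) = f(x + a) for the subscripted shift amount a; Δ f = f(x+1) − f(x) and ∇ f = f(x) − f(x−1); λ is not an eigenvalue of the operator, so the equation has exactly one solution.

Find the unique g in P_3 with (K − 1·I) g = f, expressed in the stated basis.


write g with unknown coordinates in the stated basis and equate coefficients in (K − 1·I) g = f
solving from the highest basis element down gives g = 2x^3 + (7/4)x^2 + 24x + 109
check: K g = 24x + 109
so K g − 1·g = -2x^3 - (7/4)x^2 = f ✓

the image equals g(x) = 2x^3 + (7/4)x^2 + 24x + 109


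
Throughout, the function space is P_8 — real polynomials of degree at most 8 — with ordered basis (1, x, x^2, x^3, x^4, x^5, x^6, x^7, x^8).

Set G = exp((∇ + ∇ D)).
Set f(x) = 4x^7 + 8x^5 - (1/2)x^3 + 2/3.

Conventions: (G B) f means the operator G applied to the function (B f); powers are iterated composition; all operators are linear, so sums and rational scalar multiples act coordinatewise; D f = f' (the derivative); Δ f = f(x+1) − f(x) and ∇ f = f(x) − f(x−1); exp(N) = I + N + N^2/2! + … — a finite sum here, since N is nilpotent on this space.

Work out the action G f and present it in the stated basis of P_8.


g(x) = 4x^7 + 28x^6 + 176x^5 + 320x^4 + (1719/2)x^3 - (187/2)x^2 + 953x - 1477/3

order-1 term: 28x^6 + 84x^5 - 240x^4 + 500x^3 - (995/2)x^2 + (517/2)x - 55
order-2 term: 84x^5 + 420x^4 - 620x^3 - 180x^2 + (3013/2)x - 2155/2
order-3 term: 140x^4 + 840x^3 - 340x^2 - 1440x + 2327/2
order-4 term: 140x^3 + 840x^2 + 180x - 760
order-5 term: 84x^2 + 420x + 148
order-6 term: 28x + 84
order-7 term: 4
the series for exp((∇ + ∇ D)) f terminates at order 7
exp((∇ + ∇ D)) f = 4x^7 + 28x^6 + 176x^5 + 320x^4 + (1719/2)x^3 - (187/2)x^2 + 953x - 1477/3


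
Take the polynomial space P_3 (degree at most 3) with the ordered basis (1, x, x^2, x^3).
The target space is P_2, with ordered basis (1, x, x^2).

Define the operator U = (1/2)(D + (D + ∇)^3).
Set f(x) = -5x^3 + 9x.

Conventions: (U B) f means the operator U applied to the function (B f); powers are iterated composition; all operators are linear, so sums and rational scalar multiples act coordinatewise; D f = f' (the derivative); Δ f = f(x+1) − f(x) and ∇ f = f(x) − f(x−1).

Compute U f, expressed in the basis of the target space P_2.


D f = -15x^2 + 9
D f = -15x^2 + 9
∇ f = -15x^2 + 15x + 4
(D + ∇) f = -30x^2 + 15x + 13
D (D + ∇) f = -60x + 15
∇ (D + ∇) f = -60x + 45
(D + ∇) (D + ∇) f = -120x + 60
D (D + ∇) (D + ∇) f = -120
∇ (D + ∇) (D + ∇) f = -120
(D + ∇) (D + ∇) (D + ∇) f = -240
(D + (D + ∇)^3) f = -15x^2 - 231
((1/2)(D + (D + ∇)^3)) f = -(15/2)x^2 - 231/2

the image equals g(x) = -(15/2)x^2 - 231/2


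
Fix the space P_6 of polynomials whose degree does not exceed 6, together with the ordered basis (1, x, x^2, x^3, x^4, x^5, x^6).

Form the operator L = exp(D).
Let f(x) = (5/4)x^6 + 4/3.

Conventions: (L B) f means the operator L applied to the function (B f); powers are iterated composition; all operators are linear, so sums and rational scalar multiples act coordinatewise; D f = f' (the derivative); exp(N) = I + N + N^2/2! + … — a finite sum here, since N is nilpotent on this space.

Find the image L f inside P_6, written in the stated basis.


the image equals g(x) = (5/4)x^6 + (15/2)x^5 + (75/4)x^4 + 25x^3 + (75/4)x^2 + (15/2)x + 31/12

order-1 term: (15/2)x^5
order-2 term: (75/4)x^4
order-3 term: 25x^3
order-4 term: (75/4)x^2
order-5 term: (15/2)x
order-6 term: 5/4
the series for exp(D) f terminates at order 6
exp(D) f = (5/4)x^6 + (15/2)x^5 + (75/4)x^4 + 25x^3 + (75/4)x^2 + (15/2)x + 31/12


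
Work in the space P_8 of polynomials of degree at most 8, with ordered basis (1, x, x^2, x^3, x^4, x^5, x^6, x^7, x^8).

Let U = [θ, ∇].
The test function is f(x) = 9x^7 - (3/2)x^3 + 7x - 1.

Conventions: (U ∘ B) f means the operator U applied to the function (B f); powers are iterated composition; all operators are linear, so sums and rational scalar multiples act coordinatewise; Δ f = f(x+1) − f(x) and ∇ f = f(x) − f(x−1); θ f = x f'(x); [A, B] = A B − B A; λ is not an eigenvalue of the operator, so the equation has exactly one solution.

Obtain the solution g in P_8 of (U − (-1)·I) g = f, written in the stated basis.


g(x) = 9x^7 + 63x^6 - 945x^4 - (2523/2)x^3 + (9441/2)x^2 + 7189x - 5145/2

write g with unknown coordinates in the stated basis and equate coefficients in (U − (-1)·I) g = f
solving from the highest basis element down gives g = 9x^7 + 63x^6 - 945x^4 - (2523/2)x^3 + (9441/2)x^2 + 7189x - 5145/2
check: U g = -63x^6 + 945x^4 + 1260x^3 - (9441/2)x^2 - 7182x + 5143/2
so U g − (-1)·g = 9x^7 - (3/2)x^3 + 7x - 1 = f ✓


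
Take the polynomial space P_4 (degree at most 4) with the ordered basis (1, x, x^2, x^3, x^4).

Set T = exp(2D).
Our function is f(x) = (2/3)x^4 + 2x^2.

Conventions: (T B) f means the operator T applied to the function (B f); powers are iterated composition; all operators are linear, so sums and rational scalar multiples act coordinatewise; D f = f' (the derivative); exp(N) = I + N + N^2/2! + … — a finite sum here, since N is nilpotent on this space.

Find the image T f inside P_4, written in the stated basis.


g(x) = (2/3)x^4 + (16/3)x^3 + 18x^2 + (88/3)x + 56/3

order-1 term: (16/3)x^3 + 8x
order-2 term: 16x^2 + 8
order-3 term: (64/3)x
order-4 term: 32/3
the series for exp(2D) f terminates at order 4
exp(2D) f = (2/3)x^4 + (16/3)x^3 + 18x^2 + (88/3)x + 56/3


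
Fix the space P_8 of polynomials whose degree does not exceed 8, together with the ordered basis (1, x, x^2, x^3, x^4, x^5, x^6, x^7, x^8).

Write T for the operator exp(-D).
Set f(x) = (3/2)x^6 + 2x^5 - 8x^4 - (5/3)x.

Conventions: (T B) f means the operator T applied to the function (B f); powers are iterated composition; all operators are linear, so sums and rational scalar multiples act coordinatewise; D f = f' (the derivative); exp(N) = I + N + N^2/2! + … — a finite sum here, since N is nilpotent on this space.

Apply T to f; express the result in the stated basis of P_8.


order-1 term: -9x^5 - 10x^4 + 32x^3 + 5/3
order-2 term: (45/2)x^4 + 20x^3 - 48x^2
order-3 term: -30x^3 - 20x^2 + 32x
order-4 term: (45/2)x^2 + 10x - 8
order-5 term: -9x - 2
order-6 term: 3/2
the series for exp(-D) f terminates at order 6
exp(-D) f = (3/2)x^6 - 7x^5 + (9/2)x^4 + 22x^3 - (91/2)x^2 + (94/3)x - 41/6

the image equals g(x) = (3/2)x^6 - 7x^5 + (9/2)x^4 + 22x^3 - (91/2)x^2 + (94/3)x - 41/6


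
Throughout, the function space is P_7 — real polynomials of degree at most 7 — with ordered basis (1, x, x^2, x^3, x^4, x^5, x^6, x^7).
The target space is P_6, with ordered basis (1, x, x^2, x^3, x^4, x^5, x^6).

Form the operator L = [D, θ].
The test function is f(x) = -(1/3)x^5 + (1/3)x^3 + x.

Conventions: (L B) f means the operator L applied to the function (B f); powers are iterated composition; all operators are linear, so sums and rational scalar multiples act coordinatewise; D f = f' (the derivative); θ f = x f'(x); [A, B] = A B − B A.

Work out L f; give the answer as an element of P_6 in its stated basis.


the result is g(x) = -(5/3)x^4 + x^2 + 1

θ f = -(5/3)x^5 + x^3 + x
D θ f = -(25/3)x^4 + 3x^2 + 1
D f = -(5/3)x^4 + x^2 + 1
θ D f = -(20/3)x^4 + 2x^2
[D, θ] f = -(5/3)x^4 + x^2 + 1


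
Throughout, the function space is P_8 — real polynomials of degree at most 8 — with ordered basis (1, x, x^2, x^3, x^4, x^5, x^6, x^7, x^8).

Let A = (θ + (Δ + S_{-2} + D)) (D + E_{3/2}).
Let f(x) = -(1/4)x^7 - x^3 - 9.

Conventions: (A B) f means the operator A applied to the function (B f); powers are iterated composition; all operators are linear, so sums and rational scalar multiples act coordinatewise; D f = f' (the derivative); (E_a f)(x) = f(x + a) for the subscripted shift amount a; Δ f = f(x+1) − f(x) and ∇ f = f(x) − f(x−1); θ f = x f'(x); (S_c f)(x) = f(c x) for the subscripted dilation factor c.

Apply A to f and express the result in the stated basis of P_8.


D f = -(7/4)x^6 - 3x^2
E_{3/2} f = -(1/4)x^7 - (21/8)x^6 - (189/16)x^5 - (945/32)x^4 - (2899/64)x^3 - (5679/128)x^2 - (6831/256)x - 8523/512
(D + E_{3/2}) f = -(1/4)x^7 - (35/8)x^6 - (189/16)x^5 - (945/32)x^4 - (2899/64)x^3 - (6063/128)x^2 - (6831/256)x - 8523/512
θ (D + E_{3/2}) f = -(7/4)x^7 - (105/4)x^6 - (945/16)x^5 - (945/8)x^4 - (8697/64)x^3 - (6063/64)x^2 - (6831/256)x
Δ (D + E_{3/2}) f = -(7/4)x^6 - (63/2)x^5 - (2135/16)x^4 - (665/2)x^3 - (32133/64)x^2 - (6973/16)x - 42321/256
S_{-2} (D + E_{3/2}) f = 32x^7 - 280x^6 + 378x^5 - (945/2)x^4 + (2899/8)x^3 - (6063/32)x^2 + (6831/128)x - 8523/512
D (D + E_{3/2}) f = -(7/4)x^6 - (105/4)x^5 - (945/16)x^4 - (945/8)x^3 - (8697/64)x^2 - (6063/64)x - 6831/256
(Δ + S_{-2} + D) (D + E_{3/2}) f = 32x^7 - (567/2)x^6 + (1281/4)x^5 - 665x^4 - (353/4)x^3 - (13239/16)x^2 - (61079/128)x - 106827/512
(θ + (Δ + S_{-2} + D)) (D + E_{3/2}) f = (121/4)x^7 - (1239/4)x^6 + (4179/16)x^5 - (6265/8)x^4 - (14345/64)x^3 - (59019/64)x^2 - (128989/256)x - 106827/512

the image equals g(x) = (121/4)x^7 - (1239/4)x^6 + (4179/16)x^5 - (6265/8)x^4 - (14345/64)x^3 - (59019/64)x^2 - (128989/256)x - 106827/512


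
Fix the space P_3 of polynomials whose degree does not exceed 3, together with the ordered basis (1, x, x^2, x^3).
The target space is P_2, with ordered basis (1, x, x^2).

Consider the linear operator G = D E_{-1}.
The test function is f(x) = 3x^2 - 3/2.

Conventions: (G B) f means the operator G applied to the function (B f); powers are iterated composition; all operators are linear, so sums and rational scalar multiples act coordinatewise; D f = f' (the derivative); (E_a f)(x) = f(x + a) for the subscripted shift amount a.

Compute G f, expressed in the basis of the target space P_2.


E_{-1} f = 3x^2 - 6x + 3/2
D E_{-1} f = 6x - 6

the result is g(x) = 6x - 6


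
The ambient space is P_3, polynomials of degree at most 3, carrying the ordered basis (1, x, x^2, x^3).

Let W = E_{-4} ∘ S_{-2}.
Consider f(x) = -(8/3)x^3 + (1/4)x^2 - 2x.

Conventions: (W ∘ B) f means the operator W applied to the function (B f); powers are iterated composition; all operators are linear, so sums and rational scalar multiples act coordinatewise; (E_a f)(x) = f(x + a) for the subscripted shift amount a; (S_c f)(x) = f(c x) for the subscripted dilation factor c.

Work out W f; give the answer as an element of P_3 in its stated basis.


S_{-2} f = (64/3)x^3 + x^2 + 4x
E_{-4} S_{-2} f = (64/3)x^3 - 255x^2 + 1020x - 4096/3

the result is g(x) = (64/3)x^3 - 255x^2 + 1020x - 4096/3


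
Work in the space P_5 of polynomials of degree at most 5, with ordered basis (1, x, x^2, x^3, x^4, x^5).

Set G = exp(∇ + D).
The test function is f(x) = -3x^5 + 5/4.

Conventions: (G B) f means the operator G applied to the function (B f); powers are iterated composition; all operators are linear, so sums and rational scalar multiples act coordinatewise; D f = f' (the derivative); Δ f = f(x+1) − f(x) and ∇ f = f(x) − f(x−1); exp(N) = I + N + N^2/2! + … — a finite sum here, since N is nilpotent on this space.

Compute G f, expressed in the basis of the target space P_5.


order-1 term: -30x^4 + 30x^3 - 30x^2 + 15x - 3
order-2 term: -120x^3 + 180x^2 - 165x + 60
order-3 term: -240x^2 + 360x - 210
order-4 term: -240x + 240
order-5 term: -96
the series for exp(∇ + D) f terminates at order 5
exp(∇ + D) f = -3x^5 - 30x^4 - 90x^3 - 90x^2 - 30x - 31/4

the result is g(x) = -3x^5 - 30x^4 - 90x^3 - 90x^2 - 30x - 31/4


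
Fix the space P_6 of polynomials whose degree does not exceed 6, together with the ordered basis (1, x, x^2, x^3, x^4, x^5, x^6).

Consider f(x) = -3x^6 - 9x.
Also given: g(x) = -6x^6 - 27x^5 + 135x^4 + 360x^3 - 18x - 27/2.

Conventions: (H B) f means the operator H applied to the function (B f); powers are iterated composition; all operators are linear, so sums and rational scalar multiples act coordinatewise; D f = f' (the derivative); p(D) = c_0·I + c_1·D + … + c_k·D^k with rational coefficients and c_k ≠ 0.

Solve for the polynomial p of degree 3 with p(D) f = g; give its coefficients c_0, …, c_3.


c_0 = 2, c_1 = 3/2, c_2 = -3/2, c_3 = -1

D^0 f = -3x^6 - 9x
D^1 f = -18x^5 - 9
D^2 f = -90x^4
D^3 f = -360x^3
matching coefficients of g against c_0 f + c_1 Df + … from the top degree down determines the c_i
solution: c_0 = 2, c_1 = 3/2, c_2 = -3/2, c_3 = -1


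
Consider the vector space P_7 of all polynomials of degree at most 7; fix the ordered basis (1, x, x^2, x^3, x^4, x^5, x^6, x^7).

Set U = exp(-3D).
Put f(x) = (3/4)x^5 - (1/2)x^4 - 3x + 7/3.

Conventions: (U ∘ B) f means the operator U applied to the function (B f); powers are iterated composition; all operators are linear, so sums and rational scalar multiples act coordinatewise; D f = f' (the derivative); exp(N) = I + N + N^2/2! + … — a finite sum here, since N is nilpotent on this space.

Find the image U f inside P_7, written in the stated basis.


order-1 term: -(45/4)x^4 + 6x^3 + 9
order-2 term: (135/2)x^3 - 27x^2
order-3 term: -(405/2)x^2 + 54x
order-4 term: (1215/4)x - 81/2
order-5 term: -729/4
the series for exp(-3D) f terminates at order 5
exp(-3D) f = (3/4)x^5 - (47/4)x^4 + (147/2)x^3 - (459/2)x^2 + (1419/4)x - 2537/12

g(x) = (3/4)x^5 - (47/4)x^4 + (147/2)x^3 - (459/2)x^2 + (1419/4)x - 2537/12


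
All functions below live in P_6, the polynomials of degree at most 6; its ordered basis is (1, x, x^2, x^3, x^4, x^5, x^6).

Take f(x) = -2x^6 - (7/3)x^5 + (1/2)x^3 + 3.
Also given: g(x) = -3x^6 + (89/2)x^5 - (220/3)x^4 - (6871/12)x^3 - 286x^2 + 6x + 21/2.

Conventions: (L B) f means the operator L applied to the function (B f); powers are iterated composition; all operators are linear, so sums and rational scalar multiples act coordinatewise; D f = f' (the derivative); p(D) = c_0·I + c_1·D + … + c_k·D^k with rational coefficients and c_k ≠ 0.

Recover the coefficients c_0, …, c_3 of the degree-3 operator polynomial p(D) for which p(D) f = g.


D^0 f = -2x^6 - (7/3)x^5 + (1/2)x^3 + 3
D^1 f = -12x^5 - (35/3)x^4 + (3/2)x^2
D^2 f = -60x^4 - (140/3)x^3 + 3x
D^3 f = -240x^3 - 140x^2 + 3
matching coefficients of g against c_0 f + c_1 Df + … from the top degree down determines the c_i
solution: c_0 = 3/2, c_1 = -4, c_2 = 2, c_3 = 2

p(D) = (3/2)·I − 4·D + 2·D^2 + 2·D^3, i.e. c_0 = 3/2, c_1 = -4, c_2 = 2, c_3 = 2


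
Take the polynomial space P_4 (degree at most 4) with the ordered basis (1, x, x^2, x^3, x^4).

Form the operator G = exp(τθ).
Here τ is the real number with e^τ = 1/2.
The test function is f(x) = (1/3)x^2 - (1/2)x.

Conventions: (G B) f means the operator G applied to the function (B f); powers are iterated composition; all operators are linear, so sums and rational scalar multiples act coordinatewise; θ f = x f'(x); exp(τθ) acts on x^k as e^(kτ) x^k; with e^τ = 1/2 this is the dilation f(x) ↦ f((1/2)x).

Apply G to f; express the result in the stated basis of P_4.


the image equals g(x) = (1/12)x^2 - (1/4)x

exp(τθ) x^k = e^(kτ) x^k; with e^τ = 1/2 this sends x^k to (1/2)^k x^k
x ↦ 1/2 x
x^2 ↦ 1/4 x^2
applying this coordinatewise to f: exp(τθ) f = (1/12)x^2 - (1/4)x


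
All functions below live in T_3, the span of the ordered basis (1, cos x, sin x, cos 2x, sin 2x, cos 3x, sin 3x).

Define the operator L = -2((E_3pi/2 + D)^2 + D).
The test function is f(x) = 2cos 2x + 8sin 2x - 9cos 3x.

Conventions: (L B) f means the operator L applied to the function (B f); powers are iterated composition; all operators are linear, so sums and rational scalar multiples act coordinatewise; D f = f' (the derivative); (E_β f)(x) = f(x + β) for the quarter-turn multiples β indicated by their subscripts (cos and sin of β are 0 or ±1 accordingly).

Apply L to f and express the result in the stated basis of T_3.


the result is g(x) = 44cos 2x + 40sin 2x - 288cos 3x - 54sin 3x

E_3pi/2 f = -2cos 2x - 8sin 2x + 9sin 3x
D f = 16cos 2x - 4sin 2x + 27sin 3x
(E_3pi/2 + D) f = 14cos 2x - 12sin 2x + 36sin 3x
E_3pi/2 (E_3pi/2 + D) f = -14cos 2x + 12sin 2x + 36cos 3x
D (E_3pi/2 + D) f = -24cos 2x - 28sin 2x + 108cos 3x
(E_3pi/2 + D) (E_3pi/2 + D) f = -38cos 2x - 16sin 2x + 144cos 3x
D f = 16cos 2x - 4sin 2x + 27sin 3x
((E_3pi/2 + D)^2 + D) f = -22cos 2x - 20sin 2x + 144cos 3x + 27sin 3x
(-2((E_3pi/2 + D)^2 + D)) f = 44cos 2x + 40sin 2x - 288cos 3x - 54sin 3x
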